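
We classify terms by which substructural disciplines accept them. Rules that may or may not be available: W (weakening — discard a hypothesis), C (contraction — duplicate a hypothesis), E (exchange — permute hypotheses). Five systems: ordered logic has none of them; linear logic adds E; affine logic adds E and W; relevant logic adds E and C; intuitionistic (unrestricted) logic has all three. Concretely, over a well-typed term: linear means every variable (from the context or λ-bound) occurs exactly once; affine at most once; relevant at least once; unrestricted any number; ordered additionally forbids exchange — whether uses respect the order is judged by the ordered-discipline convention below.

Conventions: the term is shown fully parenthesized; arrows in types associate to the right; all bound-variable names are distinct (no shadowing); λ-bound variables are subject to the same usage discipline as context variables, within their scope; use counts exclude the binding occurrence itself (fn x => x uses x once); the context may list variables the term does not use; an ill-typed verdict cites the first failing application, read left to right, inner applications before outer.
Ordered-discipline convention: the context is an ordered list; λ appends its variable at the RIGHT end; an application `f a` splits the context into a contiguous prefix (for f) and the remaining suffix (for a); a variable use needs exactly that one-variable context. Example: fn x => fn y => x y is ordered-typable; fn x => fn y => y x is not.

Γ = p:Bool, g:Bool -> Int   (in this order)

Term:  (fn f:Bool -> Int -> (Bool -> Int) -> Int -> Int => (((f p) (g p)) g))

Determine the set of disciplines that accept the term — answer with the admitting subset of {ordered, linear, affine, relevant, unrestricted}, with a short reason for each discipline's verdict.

admitting disciplines: relevant, unrestricted
variable uses: p: 2×; g: 2×; f (λ-bound): 1×
order of uses: f, p, g, p, g
typing: well-typed — term : (Bool -> Int -> (Bool -> Int) -> Int -> Int) -> Int -> Int
ordered: ✗ — needs contraction — p ×2, g ×2
linear: ✗ — needs contraction — p ×2, g ×2
affine: ✗ — needs contraction — p ×2, g ×2
relevant: ✓ — none of p, g, f goes unused
unrestricted: ✓ — typability at (Bool -> Int -> (Bool -> Int) -> Int -> Int) -> Int -> Int is all that's needed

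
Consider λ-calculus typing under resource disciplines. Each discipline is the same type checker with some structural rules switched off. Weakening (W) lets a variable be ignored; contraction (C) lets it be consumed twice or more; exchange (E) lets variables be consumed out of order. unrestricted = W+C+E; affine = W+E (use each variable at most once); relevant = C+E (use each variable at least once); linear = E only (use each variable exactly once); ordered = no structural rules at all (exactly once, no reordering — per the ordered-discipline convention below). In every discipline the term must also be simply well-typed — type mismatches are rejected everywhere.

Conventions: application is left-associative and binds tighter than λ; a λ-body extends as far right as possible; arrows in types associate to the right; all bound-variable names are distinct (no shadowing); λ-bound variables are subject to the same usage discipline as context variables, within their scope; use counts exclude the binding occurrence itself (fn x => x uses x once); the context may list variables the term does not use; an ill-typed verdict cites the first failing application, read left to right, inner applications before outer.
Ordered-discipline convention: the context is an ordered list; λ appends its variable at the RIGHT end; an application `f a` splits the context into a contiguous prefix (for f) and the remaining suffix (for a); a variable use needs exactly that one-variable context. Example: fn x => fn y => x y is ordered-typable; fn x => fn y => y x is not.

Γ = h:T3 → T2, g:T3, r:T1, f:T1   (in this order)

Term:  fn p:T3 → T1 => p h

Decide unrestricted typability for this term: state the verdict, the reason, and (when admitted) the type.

no — not simply typable
usage: h=1, g=0, r=0, f=0, p (λ-bound)=1
uses in reading order: p, h
typing: ill-typed: argument of type T3 → T2 where T3 is required
across the five disciplines: ordered ✗; linear ✗; affine ✗; relevant ✗; unrestricted ✗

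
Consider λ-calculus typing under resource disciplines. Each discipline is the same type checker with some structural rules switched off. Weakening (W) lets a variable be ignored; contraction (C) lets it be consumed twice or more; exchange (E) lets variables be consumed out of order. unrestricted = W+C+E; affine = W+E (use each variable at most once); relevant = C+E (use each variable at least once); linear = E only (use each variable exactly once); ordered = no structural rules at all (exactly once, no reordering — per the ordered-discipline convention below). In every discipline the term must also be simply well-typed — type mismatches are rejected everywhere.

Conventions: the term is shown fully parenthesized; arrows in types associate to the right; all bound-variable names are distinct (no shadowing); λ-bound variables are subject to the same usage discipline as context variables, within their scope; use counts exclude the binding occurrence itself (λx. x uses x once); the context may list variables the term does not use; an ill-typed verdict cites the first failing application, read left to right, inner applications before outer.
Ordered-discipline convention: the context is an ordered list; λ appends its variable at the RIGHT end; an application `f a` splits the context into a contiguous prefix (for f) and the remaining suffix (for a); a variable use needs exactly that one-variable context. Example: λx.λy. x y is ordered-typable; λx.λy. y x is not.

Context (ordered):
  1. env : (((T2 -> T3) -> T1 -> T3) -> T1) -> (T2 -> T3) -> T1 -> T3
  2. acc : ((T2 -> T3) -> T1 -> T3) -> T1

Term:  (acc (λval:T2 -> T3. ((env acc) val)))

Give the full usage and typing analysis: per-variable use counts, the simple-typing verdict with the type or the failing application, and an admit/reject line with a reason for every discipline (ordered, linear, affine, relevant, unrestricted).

usage: env: 1×; acc: 2×; val [bound]: 1×
uses in reading order: acc, env, acc, val
typing: ✓ — T1
ordered: ✗, needs contraction — acc ×2
linear: ✗, needs contraction — acc ×2
affine: ✗, needs contraction — acc ×2
relevant: ✓, env, acc, val: all used, weakening unneeded
unrestricted: ✓, simply typable at T1; W, C, E all held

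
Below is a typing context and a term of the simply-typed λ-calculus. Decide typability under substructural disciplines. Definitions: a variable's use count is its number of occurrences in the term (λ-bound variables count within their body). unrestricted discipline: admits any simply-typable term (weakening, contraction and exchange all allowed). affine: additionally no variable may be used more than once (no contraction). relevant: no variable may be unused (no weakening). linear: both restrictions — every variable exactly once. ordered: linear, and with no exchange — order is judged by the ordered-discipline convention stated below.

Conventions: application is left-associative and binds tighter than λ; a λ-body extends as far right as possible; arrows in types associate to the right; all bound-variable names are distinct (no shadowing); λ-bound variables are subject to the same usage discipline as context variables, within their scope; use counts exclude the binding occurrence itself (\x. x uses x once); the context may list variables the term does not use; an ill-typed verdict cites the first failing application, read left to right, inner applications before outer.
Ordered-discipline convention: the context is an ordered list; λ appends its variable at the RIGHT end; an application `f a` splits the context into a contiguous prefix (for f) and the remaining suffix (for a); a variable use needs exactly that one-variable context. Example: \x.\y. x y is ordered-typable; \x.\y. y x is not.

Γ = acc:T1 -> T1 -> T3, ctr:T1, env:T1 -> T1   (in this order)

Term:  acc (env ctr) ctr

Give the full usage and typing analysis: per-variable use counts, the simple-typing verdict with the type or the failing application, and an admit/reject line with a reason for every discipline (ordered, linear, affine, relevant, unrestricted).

counts: acc: 1×; ctr: 2×; env: 1×
order of uses: acc, env, ctr, ctr
typing: ✓ — T3
ordered: ✗ — ctr ×2 used more than once (contraction)
linear: ✗ — ctr ×2 used more than once (contraction)
affine: ✗ — ctr ×2 used more than once (contraction)
relevant: ✓ — at least one use each (acc, ctr, env)
unrestricted: ✓ — typability at T3 is all that's needed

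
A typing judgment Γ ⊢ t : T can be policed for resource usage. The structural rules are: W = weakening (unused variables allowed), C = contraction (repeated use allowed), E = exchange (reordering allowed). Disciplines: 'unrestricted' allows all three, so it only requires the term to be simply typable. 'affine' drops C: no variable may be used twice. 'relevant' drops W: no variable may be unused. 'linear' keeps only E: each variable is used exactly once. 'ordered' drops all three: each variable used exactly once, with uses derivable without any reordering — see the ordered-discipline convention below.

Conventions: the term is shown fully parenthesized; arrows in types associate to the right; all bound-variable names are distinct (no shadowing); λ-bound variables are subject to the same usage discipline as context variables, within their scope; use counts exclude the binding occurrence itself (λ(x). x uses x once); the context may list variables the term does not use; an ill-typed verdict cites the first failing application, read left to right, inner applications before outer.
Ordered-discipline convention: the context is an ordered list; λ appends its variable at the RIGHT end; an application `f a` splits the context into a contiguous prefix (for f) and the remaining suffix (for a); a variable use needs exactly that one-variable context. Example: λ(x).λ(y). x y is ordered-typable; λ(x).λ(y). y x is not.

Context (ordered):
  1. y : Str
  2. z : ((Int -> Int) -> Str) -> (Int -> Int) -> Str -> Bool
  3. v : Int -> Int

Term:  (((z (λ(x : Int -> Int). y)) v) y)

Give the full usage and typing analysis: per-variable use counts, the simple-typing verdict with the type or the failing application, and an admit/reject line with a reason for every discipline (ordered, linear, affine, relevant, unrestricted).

counts: y: 2; z: 1; v: 1; x [bound]: 0
use order (left to right): z, y, v, y
typing: the term checks, with type Bool
ordered: ✗ — y ×2 used more than once (contraction); x never used (weakening)
linear: ✗ — y ×2 used more than once (contraction); x never used (weakening)
affine: ✗ — y ×2 used more than once (contraction)
relevant: ✗ — x never used (weakening)
unrestricted: ✓ — well-typed at Bool; no restrictions here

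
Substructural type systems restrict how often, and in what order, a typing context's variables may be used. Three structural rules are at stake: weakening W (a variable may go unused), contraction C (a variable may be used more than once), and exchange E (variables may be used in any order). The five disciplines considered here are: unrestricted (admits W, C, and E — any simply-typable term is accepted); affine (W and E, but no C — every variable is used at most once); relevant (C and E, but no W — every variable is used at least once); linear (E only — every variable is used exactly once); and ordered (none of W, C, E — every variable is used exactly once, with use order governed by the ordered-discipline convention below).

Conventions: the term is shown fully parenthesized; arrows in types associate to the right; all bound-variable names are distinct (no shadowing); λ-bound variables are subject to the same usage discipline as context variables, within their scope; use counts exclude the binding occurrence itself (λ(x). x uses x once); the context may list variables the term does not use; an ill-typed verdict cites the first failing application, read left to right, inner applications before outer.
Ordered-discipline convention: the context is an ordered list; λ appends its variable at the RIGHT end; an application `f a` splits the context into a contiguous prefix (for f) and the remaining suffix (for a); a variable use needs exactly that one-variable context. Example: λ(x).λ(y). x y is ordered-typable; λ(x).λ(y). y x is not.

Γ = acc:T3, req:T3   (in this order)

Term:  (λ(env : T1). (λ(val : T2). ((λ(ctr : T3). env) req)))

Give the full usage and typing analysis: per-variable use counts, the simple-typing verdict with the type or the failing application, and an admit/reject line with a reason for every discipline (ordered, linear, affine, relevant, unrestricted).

counts: acc=0, req=1, env (bound)=1, val (bound)=0, ctr (bound)=0
uses in reading order: env, req
typing: the term checks, with type T1 → T2 → T1
ordered ✗ (acc, val, ctr left unused)
linear ✗ (acc, val, ctr left unused)
affine ✓ (acc, req, env, val, ctr: no repeats, contraction unneeded)
relevant ✗ (acc, val, ctr left unused)
unrestricted ✓ (typability at T1 → T2 → T1 is all that's needed)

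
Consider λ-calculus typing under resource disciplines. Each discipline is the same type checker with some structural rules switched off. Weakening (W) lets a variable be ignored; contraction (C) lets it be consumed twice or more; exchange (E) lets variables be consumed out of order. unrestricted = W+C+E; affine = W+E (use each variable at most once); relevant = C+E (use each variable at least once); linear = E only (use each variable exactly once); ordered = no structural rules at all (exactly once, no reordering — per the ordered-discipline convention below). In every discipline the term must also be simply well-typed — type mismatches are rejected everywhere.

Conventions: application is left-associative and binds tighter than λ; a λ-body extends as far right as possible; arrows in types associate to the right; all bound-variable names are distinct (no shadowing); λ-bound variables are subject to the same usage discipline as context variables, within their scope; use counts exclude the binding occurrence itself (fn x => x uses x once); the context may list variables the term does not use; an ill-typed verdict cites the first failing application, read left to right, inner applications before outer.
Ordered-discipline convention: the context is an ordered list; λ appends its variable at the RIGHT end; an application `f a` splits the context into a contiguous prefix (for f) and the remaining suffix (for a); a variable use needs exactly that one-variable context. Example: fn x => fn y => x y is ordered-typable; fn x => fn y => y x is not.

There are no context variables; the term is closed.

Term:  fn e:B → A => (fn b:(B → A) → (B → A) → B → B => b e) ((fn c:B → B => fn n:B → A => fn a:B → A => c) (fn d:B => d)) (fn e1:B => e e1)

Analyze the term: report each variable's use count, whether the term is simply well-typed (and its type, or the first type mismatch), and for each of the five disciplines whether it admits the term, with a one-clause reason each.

variable uses: e [bound]=2, b [bound]=1, c [bound]=1, n [bound]=0, a [bound]=0, d [bound]=1, e1 [bound]=1
order of uses: b, e, c, d, e, e1
typing: well-typed at (B → A) → B → B
ordered ✗ (needs contraction — e ×2; n, a left unused)
linear ✗ (needs contraction — e ×2; n, a left unused)
affine ✗ (needs contraction — e ×2)
relevant ✗ (n, a left unused)
unrestricted ✓ (well-typed at (B → A) → B → B; no restrictions here)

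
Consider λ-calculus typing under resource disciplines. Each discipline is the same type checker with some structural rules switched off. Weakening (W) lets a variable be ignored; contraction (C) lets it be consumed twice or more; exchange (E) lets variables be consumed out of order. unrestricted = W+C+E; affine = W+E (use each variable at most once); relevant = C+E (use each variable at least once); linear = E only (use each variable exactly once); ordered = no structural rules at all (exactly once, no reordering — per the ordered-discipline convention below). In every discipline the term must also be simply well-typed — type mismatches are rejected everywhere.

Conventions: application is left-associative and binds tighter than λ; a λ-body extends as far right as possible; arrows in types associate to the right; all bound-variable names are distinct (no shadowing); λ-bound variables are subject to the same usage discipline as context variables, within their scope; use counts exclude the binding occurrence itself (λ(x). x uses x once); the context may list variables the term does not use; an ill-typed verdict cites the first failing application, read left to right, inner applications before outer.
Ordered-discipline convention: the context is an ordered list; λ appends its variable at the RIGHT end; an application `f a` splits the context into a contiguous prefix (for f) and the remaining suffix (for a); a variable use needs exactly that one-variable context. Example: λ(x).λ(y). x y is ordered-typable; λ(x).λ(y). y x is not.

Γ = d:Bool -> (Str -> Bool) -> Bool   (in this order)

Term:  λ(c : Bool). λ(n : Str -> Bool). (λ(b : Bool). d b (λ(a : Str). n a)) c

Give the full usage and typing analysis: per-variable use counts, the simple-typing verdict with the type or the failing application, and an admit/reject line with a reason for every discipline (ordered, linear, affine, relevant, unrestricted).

usage: d: 1×; c [bound]: 1×; n [bound]: 1×; b [bound]: 1×; a [bound]: 1×
order of uses: d, b, n, a, c
typing: the term checks, with type Bool -> (Str -> Bool) -> Bool
ordered: ✗, use order d, b, n, a, c needs exchange
linear: ✓, single use per variable (d, c, n, b, a)
affine: ✓, no duplicate uses among d, c, n, b, a
relevant: ✓, every one of d, c, n, b, a appears
unrestricted: ✓, simply typable at Bool -> (Str -> Bool) -> Bool; W, C, E all held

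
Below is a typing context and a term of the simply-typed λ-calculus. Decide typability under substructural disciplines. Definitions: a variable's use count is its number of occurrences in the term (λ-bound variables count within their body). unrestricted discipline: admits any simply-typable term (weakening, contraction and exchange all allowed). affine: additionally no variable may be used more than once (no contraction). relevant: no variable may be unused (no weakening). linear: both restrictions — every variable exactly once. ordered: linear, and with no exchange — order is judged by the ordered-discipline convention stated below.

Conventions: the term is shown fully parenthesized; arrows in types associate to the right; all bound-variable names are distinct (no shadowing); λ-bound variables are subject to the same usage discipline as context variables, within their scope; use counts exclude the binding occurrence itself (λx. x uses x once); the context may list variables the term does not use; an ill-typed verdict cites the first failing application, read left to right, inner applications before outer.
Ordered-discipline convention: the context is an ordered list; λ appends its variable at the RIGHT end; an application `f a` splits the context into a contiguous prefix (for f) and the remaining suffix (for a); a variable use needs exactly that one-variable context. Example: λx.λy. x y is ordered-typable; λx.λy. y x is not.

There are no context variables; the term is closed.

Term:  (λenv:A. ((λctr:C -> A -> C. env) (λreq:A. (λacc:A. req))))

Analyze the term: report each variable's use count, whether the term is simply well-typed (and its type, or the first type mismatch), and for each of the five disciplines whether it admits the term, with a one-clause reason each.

usage: env (λ-bound)=1, ctr (λ-bound)=0, req (λ-bound)=1, acc (λ-bound)=0
left-to-right use order: env, req
typing: ill-typed: an argument A -> A -> A mismatches the expected C -> A -> C
ordered: ✗, a type mismatch blocks all five
linear: ✗, the type mismatch rejects it
affine: ✗, not simply typable
relevant: ✗, fails simple typing
unrestricted: ✗, a type mismatch blocks all five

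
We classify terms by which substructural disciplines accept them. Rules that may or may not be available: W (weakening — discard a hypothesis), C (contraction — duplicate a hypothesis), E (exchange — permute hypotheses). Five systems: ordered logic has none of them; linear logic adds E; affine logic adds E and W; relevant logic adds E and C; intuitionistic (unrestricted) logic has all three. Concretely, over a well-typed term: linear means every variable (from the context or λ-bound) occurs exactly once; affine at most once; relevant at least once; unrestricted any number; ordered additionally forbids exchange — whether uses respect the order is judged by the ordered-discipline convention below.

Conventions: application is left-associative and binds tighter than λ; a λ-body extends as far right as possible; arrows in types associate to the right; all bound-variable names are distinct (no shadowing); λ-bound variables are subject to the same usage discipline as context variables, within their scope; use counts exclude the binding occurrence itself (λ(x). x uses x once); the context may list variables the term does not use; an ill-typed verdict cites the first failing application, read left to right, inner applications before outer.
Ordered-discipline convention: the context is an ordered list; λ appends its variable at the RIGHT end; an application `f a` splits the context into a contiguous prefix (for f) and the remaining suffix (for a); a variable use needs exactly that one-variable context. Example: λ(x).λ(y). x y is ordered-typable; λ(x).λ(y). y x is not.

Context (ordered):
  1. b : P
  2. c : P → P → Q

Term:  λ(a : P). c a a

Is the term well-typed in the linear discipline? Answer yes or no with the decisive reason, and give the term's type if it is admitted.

no — a ×2 used more than once (contraction); b left unused
counts: b: 0×; c: 1×; a [bound]: 2×
left-to-right use order: c, a, a
typing: well-typed — term : P → Q
per-discipline verdicts: ordered ✗; linear ✗; affine ✗; relevant ✗; unrestricted ✓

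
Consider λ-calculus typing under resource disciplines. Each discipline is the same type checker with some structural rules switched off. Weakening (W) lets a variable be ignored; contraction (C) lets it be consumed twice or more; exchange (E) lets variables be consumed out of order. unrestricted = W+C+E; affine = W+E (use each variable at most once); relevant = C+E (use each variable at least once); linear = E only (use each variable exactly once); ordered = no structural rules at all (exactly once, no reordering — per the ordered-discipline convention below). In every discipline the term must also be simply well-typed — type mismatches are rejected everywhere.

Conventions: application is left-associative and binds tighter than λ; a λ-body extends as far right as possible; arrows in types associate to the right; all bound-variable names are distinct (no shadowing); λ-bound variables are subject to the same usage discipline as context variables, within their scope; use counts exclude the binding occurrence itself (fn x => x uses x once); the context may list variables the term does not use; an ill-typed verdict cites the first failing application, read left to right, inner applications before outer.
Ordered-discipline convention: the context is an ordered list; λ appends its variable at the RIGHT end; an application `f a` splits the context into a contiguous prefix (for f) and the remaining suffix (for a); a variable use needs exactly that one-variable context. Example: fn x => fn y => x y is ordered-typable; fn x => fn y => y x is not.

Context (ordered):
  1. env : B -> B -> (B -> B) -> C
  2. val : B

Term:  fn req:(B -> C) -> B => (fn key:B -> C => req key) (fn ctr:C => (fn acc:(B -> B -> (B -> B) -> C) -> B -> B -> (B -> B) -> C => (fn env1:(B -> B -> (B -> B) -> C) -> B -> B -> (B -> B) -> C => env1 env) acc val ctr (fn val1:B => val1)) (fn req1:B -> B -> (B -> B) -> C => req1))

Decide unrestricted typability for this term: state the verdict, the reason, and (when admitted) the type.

no — the type mismatch rejects it
variable uses: env: 1×, val: 1×, req [bound]: 1×, key [bound]: 1×, ctr [bound]: 1×, acc [bound]: 1×, env1 [bound]: 1×, val1 [bound]: 1×, req1 [bound]: 1×
uses in reading order: req, key, env1, env, acc, val, ctr, val1, req1
typing: ill-typed: argument of type C where B is required
across the five disciplines: ordered ✗; linear ✗; affine ✗; relevant ✗; unrestricted ✗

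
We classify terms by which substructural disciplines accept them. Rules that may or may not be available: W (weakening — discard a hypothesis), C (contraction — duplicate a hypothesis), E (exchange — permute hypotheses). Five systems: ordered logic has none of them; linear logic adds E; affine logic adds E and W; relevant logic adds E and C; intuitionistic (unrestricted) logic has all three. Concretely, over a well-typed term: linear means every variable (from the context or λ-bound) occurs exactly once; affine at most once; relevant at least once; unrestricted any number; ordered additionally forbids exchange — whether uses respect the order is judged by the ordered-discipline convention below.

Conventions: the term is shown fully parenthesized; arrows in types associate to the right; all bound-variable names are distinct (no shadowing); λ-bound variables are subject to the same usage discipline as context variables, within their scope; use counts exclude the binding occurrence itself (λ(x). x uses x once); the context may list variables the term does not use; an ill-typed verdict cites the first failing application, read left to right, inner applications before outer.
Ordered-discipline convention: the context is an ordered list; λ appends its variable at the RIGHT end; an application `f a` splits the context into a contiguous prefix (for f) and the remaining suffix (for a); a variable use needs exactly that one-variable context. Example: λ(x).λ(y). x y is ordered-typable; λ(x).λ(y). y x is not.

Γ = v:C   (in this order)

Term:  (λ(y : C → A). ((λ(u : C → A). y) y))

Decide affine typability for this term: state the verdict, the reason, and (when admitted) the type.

no — uses contraction: y ×2
usage: v ×0, y (bound) ×2, u (bound) ×0
uses in reading order: y, y
typing: well-typed — term : (C → A) → C → A
summary: ordered ✗, linear ✗, affine ✗, relevant ✗, unrestricted ✓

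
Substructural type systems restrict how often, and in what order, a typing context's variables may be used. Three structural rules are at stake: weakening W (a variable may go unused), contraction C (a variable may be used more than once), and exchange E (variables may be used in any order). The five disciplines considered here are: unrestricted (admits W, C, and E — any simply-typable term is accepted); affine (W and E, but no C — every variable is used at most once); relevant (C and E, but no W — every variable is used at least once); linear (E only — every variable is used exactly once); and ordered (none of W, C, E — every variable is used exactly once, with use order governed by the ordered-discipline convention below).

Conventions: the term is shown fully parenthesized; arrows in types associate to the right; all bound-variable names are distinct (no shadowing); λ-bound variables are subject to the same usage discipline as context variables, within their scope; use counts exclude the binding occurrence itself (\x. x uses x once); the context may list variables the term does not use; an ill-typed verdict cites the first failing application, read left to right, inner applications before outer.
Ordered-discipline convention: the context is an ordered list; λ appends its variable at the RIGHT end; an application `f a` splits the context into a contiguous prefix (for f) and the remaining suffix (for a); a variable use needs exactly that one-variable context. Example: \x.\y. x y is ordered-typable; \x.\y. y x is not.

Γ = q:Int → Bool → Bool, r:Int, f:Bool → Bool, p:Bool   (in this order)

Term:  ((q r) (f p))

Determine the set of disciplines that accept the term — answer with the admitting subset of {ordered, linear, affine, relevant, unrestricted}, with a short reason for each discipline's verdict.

admitting disciplines: ordered, linear, affine, relevant, unrestricted
usage: q: 1, r: 1, f: 1, p: 1
left-to-right use order: q, r, f, p
typing: the term checks, with type Bool
ordered: ✓ — q, r, f, p: once each, no exchange needed
linear: ✓ — each of q, r, f, p used exactly once
affine: ✓ — at most one use each (q, r, f, p)
relevant: ✓ — none of q, r, f, p goes unused
unrestricted: ✓ — simply typable at Bool; W, C, E all held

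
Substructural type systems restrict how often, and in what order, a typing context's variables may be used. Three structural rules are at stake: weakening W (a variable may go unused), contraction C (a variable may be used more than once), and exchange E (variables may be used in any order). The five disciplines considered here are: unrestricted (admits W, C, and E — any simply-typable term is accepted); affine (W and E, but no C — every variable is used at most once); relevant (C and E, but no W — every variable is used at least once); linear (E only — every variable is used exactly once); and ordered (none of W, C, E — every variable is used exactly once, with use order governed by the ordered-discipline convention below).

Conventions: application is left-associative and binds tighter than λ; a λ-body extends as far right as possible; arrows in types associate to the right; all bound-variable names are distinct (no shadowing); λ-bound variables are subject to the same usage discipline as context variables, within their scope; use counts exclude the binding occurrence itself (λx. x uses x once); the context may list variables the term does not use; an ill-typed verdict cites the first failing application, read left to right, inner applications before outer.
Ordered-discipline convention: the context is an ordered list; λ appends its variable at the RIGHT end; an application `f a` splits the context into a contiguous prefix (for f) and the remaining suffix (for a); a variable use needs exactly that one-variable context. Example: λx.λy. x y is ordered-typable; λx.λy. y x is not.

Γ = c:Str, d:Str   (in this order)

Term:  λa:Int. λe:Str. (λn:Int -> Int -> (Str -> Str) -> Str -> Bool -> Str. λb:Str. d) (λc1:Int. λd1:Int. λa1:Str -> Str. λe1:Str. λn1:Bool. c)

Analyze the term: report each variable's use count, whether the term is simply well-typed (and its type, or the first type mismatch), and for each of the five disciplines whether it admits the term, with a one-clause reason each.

usage: c ×1; d ×1; a (λ-bound) ×0; e (λ-bound) ×0; n (λ-bound) ×0; b (λ-bound) ×0; c1 (λ-bound) ×0; d1 (λ-bound) ×0; a1 (λ-bound) ×0; e1 (λ-bound) ×0; n1 (λ-bound) ×0
uses in reading order: d, c
typing: the term checks, with type Int -> Str -> Str -> Str
ordered: ✗, a, e, n, b, c1, d1, a1, e1, n1 never used (weakening)
linear: ✗, a, e, n, b, c1, d1, a1, e1, n1 never used (weakening)
affine: ✓, none of c, d, a, e, n, b, c1, d1, a1, e1, n1 used more than once
relevant: ✗, a, e, n, b, c1, d1, a1, e1, n1 never used (weakening)
unrestricted: ✓, type-checks (Int -> Str -> Str -> Str) and nothing is barred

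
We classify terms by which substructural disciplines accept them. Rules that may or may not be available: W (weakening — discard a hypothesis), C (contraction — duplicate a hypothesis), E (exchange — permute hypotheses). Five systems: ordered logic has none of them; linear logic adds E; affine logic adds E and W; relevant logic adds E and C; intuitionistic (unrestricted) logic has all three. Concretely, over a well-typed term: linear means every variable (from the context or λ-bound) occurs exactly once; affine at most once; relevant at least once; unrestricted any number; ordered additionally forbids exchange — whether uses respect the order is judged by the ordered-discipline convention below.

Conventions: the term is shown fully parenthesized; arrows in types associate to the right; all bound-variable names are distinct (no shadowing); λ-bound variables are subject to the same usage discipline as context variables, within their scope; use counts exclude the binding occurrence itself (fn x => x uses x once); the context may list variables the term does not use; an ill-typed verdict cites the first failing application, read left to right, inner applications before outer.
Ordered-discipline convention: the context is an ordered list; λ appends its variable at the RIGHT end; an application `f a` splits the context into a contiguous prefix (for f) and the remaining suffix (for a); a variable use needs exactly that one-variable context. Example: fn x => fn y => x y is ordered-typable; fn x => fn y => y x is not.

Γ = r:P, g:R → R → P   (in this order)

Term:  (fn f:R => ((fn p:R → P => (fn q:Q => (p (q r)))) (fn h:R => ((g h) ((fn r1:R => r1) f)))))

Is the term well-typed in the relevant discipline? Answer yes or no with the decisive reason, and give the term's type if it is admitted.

no — a type mismatch blocks all five
usage: r: 1×, g: 1×, f [bound]: 1×, p [bound]: 1×, q [bound]: 1×, h [bound]: 1×, r1 [bound]: 1×
use order (left to right): p, q, r, g, h, r1, f
typing: ill-typed: can't apply a value of type Q
all disciplines: ordered ✗, linear ✗, affine ✗, relevant ✗, unrestricted ✗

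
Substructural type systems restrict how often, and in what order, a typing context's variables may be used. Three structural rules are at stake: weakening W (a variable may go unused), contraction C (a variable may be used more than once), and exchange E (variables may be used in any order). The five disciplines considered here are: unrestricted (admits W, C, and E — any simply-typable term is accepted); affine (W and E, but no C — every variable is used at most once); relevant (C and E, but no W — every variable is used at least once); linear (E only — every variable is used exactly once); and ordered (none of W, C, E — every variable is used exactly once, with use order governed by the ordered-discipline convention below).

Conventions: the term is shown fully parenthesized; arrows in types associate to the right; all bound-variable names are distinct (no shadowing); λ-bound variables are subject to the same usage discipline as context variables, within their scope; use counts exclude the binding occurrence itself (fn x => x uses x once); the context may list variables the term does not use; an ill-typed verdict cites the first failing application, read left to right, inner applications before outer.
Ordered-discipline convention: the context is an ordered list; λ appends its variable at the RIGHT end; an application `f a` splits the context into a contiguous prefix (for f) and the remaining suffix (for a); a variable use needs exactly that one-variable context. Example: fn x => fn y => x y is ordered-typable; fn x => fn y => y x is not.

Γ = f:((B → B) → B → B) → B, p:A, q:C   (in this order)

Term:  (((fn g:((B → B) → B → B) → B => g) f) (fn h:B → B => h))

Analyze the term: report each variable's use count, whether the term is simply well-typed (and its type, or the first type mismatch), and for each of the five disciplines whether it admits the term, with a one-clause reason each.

usage: f ×1, p ×0, q ×0, g [bound] ×1, h [bound] ×1
order of uses: g, f, h
typing: well-typed — term : B
ordered ✗ (needs weakening: p, q unused)
linear ✗ (needs weakening: p, q unused)
affine ✓ (none of f, p, q, g, h used more than once)
relevant ✗ (needs weakening: p, q unused)
unrestricted ✓ (typability at B is all that's needed)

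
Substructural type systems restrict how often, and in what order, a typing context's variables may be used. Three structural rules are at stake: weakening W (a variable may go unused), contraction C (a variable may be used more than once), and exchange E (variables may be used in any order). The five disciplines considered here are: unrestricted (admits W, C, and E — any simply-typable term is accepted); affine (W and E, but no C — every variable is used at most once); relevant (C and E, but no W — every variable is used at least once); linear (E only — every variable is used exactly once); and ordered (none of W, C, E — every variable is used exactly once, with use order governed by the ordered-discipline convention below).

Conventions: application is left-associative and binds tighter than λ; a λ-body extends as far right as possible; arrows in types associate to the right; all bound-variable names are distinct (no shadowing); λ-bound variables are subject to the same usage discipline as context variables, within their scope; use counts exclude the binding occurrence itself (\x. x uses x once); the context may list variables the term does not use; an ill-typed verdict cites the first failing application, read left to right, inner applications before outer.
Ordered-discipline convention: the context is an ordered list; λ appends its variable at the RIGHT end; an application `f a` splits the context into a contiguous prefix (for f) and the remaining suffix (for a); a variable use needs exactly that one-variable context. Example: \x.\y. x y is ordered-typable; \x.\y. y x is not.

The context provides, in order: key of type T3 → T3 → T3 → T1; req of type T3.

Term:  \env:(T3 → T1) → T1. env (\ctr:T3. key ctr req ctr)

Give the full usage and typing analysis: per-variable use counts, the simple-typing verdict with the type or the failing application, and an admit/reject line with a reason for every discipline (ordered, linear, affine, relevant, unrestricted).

counts: key: 1×; req: 1×; env (bound): 1×; ctr (bound): 2×
left-to-right use order: env, key, ctr, req, ctr
typing: ✓ — ((T3 → T1) → T1) → T1
ordered: ✗ — repeated use of ctr ×2
linear: ✗ — repeated use of ctr ×2
affine: ✗ — repeated use of ctr ×2
relevant: ✓ — every one of key, req, env, ctr appears
unrestricted: ✓ — well-typed at ((T3 → T1) → T1) → T1; no restrictions here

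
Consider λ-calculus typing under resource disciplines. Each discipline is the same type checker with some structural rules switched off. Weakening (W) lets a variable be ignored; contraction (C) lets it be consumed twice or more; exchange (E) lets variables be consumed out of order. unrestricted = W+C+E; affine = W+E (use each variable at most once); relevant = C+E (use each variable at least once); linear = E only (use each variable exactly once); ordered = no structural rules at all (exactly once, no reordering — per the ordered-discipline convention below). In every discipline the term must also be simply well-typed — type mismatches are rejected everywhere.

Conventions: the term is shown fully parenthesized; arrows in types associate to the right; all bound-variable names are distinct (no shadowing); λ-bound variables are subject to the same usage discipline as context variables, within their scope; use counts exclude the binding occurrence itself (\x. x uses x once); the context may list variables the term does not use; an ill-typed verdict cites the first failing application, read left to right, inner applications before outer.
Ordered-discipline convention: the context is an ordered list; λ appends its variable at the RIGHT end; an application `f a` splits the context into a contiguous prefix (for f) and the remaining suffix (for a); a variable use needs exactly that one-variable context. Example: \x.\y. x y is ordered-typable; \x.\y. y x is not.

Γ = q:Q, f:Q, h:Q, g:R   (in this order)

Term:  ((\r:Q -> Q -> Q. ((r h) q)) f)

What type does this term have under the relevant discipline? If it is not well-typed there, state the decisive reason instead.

not well-typed under relevant — fails simple typing
variable uses: q=1, f=1, h=1, g=0, r (λ-bound)=1
use order (left to right): r, h, q, f
typing: ill-typed: an argument Q mismatches the expected Q -> Q -> Q
per-discipline verdicts: ordered ✗ · linear ✗ · affine ✗ · relevant ✗ · unrestricted ✗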